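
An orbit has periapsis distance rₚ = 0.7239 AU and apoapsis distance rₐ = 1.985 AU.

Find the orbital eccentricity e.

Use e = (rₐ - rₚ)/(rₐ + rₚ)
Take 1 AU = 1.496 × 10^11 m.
rₚ = 0.7239 AU = 1.08295 × 10^11 m
rₐ = 1.985 AU = 2.96956 × 10^11 m
rₐ − rₚ = 1.88661 × 10^11 m
rₐ + rₚ = 4.05251 × 10^11 m
e = (rₐ − rₚ)/(rₐ + rₚ) = 0.46554

Final answer: e = 0.4655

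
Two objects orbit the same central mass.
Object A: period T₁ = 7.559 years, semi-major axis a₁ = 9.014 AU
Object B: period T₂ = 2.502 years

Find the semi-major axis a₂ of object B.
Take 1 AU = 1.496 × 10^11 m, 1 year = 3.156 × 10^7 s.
T₁ = 7.559 years = 2.38562 × 10^8 s
T₂ = 2.502 years = 7.89631 × 10^7 s
a₁ = 9.014 AU = 1.34849 × 10^12 m
Kepler's third law: (T₂/T₁)² = (a₂/a₁)³  ⇒  a₂ = a₁ (T₂/T₁)^(2/3)
T₂/T₁ = 0.330996
(T₂/T₁)^(2/3) = 0.4785
a₂ = 1.34849 × 10^12 m × 0.4785 = 6.45255 × 10^11 m ≈ 4.313 AU

Final answer: a₂ = 4.313 AU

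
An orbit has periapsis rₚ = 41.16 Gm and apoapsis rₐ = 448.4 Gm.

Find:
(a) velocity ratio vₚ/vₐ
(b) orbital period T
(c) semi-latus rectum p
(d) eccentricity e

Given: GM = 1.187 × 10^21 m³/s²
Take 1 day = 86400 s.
rₚ = 41.16 Gm = 4.116 × 10^10 m
rₐ = 448.4 Gm = 4.484 × 10^11 m
GM = 1.187 × 10^21 m³/s²
a = (rₚ + rₐ)/2 = 2.4478 × 10^11 m
e = (rₐ − rₚ)/(rₐ + rₚ) = (4.0724 × 10^11) / (4.8956 × 10^11) = 0.831849
(a) vₚ/vₐ = rₐ/rₚ (angular momentum) = (4.484 × 10^11) / (4.116 × 10^10) = 10.8941 ≈ 10.89
(b) a³ = 1.46665 × 10^34 m³;  T = 2π √(a³/GM) = 2π × 3.51511 × 10^6 s = 2.20861 × 10^7 s ≈ 255.6 days
(c) 1 − e² = 0.308027;  p = a(1 − e²) = 2.4478 × 10^11 × 0.308027 = 7.53989 × 10^10 m ≈ 75.4 Gm
(d) e = 0.831849 ≈ 0.8318

Final answer:
(a) velocity ratio vₚ/vₐ = 10.89
(b) orbital period T = 255.6 days
(c) semi-latus rectum p = 75.4 Gm
(d) eccentricity e = 0.8318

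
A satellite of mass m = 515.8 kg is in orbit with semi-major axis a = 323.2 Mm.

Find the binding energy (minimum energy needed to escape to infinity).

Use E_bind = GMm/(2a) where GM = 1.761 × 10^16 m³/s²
a = 323.2 Mm = 3.232 × 10^8 m
GM = 1.761 × 10^16 m³/s²
m = 515.8 kg
GMm = 1.761 × 10^16 × 515.8 = 9.08324 × 10^18 m³·kg/s²
2a = 6.464 × 10^8 m
E_bind = GMm/(2a) = 1.4052 × 10^10 J ≈ 14.05 GJ

Final answer: 14.05 GJ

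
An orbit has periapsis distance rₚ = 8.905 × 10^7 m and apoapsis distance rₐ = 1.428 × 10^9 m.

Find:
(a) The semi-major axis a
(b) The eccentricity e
rₚ = 8.905 × 10^7 m
rₐ = 1.428 × 10^9 m
(a) a = (rₚ + rₐ)/2 = 7.58525 × 10^8 m ≈ 7.585 × 10^8 m
(b) e = (rₐ − rₚ)/(rₐ + rₚ) = (1.33895 × 10^9) / (1.51705 × 10^9) = 0.882601

Final answer:
(a) a = 7.585 × 10^8 m
(b) e = 0.8826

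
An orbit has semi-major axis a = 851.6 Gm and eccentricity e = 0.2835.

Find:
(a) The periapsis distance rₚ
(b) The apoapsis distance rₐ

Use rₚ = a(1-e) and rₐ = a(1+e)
a = 851.6 Gm = 8.516 × 10^11 m
e = 0.2835:  1 − e = 0.7165,  1 + e = 1.2835
(a) rₚ = a(1 − e) = 8.516 × 10^11 m × 0.7165 = 6.10171 × 10^11 m ≈ 610.2 Gm
(b) rₐ = a(1 + e) = 8.516 × 10^11 m × 1.2835 = 1.09303 × 10^12 m ≈ 1.093 Tm

Final answer:
(a) rₚ = 610.2 Gm
(b) rₐ = 1.093 Tm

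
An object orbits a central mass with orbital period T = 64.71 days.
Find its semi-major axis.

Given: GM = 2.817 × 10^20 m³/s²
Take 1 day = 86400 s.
T = 64.71 days = 5.59094 × 10^6 s
GM = 2.817 × 10^20 m³/s²
Kepler's third law: a³ = GM T² / (4π²)
T² = 3.12587 × 10^13 s²
a³ = (2.817 × 10^20) × (3.12587 × 10^13) / (4π²) = 2.23048 × 10^32 m³
a = (a³)^(1/3) = 6.06456 × 10^10 m ≈ 60.65 Gm

Final answer: 60.65 Gm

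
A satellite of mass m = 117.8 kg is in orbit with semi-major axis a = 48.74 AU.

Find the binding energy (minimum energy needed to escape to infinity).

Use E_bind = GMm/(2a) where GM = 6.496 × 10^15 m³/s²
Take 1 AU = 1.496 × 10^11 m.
a = 48.74 AU = 7.2915 × 10^12 m
GM = 6.496 × 10^15 m³/s²
m = 117.8 kg
GMm = 6.496 × 10^15 × 117.8 = 7.65229 × 10^17 m³·kg/s²
2a = 1.4583 × 10^13 m
E_bind = GMm/(2a) = 52474 J ≈ 52.47 kJ

Final answer: 52.47 kJ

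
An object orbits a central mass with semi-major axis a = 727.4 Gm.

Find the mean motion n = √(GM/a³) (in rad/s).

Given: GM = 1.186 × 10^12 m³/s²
a = 727.4 Gm = 7.274 × 10^11 m
GM = 1.186 × 10^12 m³/s²
a³ = 3.84875 × 10^35 m³
GM/a³ = (1.186 × 10^12) / (3.84875 × 10^35) = 3.08152 × 10^-24 s⁻²
n = √(GM/a³) = 1.75543 × 10^-12 rad/s ≈ 1.755 × 10^-12 rad/s

Final answer: n = 1.755 × 10^-12 rad/s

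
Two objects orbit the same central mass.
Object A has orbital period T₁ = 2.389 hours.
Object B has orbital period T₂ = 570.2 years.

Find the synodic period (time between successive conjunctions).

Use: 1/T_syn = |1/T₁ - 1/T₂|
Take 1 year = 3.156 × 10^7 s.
T₁ = 2.389 hours = 8600.4 s
T₂ = 570.2 years = 1.79955 × 10^10 s
1/T₁ = 0.000116274 s⁻¹
1/T₂ = 5.55694 × 10^-11 s⁻¹
|1/T₁ − 1/T₂| = 0.000116274 s⁻¹
T_syn = 1 / |1/T₁ − 1/T₂| = 8600.4 s ≈ 2.389 hours

Final answer: T_syn = 2.389 hours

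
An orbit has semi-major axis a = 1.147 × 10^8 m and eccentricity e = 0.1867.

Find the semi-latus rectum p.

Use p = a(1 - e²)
a = 1.147 × 10^8 m
e = 0.1867,  e² = 0.0348569,  1 − e² = 0.965143
p = a(1 − e²) = 1.147 × 10^8 m × 0.965143 = 1.10702 × 10^8 m ≈ 1.107 × 10^8 m

Final answer: p = 1.107 × 10^8 m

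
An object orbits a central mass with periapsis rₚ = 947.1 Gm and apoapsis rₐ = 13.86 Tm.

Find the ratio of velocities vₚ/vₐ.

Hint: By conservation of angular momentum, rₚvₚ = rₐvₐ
rₚ = 947.1 Gm = 9.471 × 10^11 m
rₐ = 13.86 Tm = 1.386 × 10^13 m
rₚvₚ = rₐvₐ  ⇒  vₚ/vₐ = rₐ/rₚ
vₚ/vₐ = (1.386 × 10^13) / (9.471 × 10^11) = 14.6341

Final answer: vₚ/vₐ = 14.63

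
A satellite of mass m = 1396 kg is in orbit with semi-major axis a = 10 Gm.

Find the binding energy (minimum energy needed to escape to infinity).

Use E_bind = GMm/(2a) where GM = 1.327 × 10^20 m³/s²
a = 10 Gm = 1 × 10^10 m
GM = 1.327 × 10^20 m³/s²
m = 1396 kg
GMm = 1.327 × 10^20 × 1396 = 1.85249 × 10^23 m³·kg/s²
2a = 2 × 10^10 m
E_bind = GMm/(2a) = 9.26246 × 10^12 J ≈ 9.262 TJ

Final answer: 9.262 TJ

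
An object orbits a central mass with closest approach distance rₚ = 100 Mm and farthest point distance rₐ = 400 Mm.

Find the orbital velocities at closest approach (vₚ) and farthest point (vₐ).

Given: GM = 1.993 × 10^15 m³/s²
rₚ = 100 Mm = 1 × 10^8 m
rₐ = 400 Mm = 4 × 10^8 m
GM = 1.993 × 10^15 m³/s²
a = (rₚ + rₐ)/2 = 2.5 × 10^8 m
Vis-viva: v² = GM (2/r − 1/a)
vₚ² = 1.993 × 10^15 × (2 × 10^-8 − 4 × 10^-9) = 3.1888 × 10^7 m²/s²
vₚ = 5646.95 m/s ≈ 5.647 km/s
vₐ² = 1.993 × 10^15 × (5 × 10^-9 − 4 × 10^-9) = 1.993 × 10^6 m²/s²
vₐ = 1411.74 m/s ≈ 1.412 km/s

Final answer: vₚ = 5.647 km/s, vₐ = 1.412 km/s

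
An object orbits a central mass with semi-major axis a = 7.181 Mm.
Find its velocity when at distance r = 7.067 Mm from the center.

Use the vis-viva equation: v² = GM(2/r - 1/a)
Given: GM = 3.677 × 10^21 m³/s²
a = 7.181 Mm = 7.181 × 10^6 m
r = 7.067 Mm = 7.067 × 10^6 m
GM = 3.677 × 10^21 m³/s²
2/r − 1/a = 2.83006 × 10^-7 − 1.39256 × 10^-7 = 1.43749 × 10^-7 m⁻¹
v² = GM (2/r − 1/a) = 5.28566 × 10^14 m²/s²
v = 2.29906 × 10^7 m/s ≈ 2.299 × 10^4 km/s

Final answer: 2.299 × 10^4 km/s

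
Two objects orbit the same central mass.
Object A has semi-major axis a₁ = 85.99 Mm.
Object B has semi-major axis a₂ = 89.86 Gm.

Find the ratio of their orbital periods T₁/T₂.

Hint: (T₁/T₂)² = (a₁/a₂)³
a₁ = 85.99 Mm = 8.599 × 10^7 m
a₂ = 89.86 Gm = 8.986 × 10^10 m
a₁/a₂ = 0.000956933
T₁/T₂ = (a₁/a₂)^(3/2) = (0.000956933)^1.5 = 2.96021 × 10^-5

Final answer: T₁/T₂ = 2.96 × 10^-5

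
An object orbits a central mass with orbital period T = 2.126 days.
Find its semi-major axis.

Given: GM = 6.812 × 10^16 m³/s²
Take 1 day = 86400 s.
T = 2.126 days = 183686 s
GM = 6.812 × 10^16 m³/s²
Kepler's third law: a³ = GM T² / (4π²)
T² = 3.37407 × 10^10 s²
a³ = (6.812 × 10^16) × (3.37407 × 10^10) / (4π²) = 5.82196 × 10^25 m³
a = (a³)^(1/3) = 3.87575 × 10^8 m ≈ 387.6 Mm

Final answer: 387.6 Mm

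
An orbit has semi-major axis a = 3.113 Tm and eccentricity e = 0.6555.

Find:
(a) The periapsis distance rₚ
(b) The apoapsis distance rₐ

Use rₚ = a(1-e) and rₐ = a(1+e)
a = 3.113 Tm = 3.113 × 10^12 m
e = 0.6555:  1 − e = 0.3445,  1 + e = 1.6555
(a) rₚ = a(1 − e) = 3.113 × 10^12 m × 0.3445 = 1.07243 × 10^12 m ≈ 1.072 Tm
(b) rₐ = a(1 + e) = 3.113 × 10^12 m × 1.6555 = 5.15357 × 10^12 m ≈ 5.154 Tm

Final answer:
(a) rₚ = 1.072 Tm
(b) rₐ = 5.154 Tm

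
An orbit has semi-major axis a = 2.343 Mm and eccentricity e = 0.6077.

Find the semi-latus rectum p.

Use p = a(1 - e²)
a = 2.343 Mm = 2.343 × 10^6 m
e = 0.6077,  e² = 0.369299,  1 − e² = 0.630701
p = a(1 − e²) = 2.343 × 10^6 m × 0.630701 = 1.47773 × 10^6 m ≈ 1.478 Mm

Final answer: p = 1.478 Mm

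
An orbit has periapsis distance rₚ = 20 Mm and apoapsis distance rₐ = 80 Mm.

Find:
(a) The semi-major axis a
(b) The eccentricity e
rₚ = 20 Mm = 2 × 10^7 m
rₐ = 80 Mm = 8 × 10^7 m
(a) a = (rₚ + rₐ)/2 = 5 × 10^7 m ≈ 50 Mm
(b) e = (rₐ − rₚ)/(rₐ + rₚ) = (6 × 10^7) / (1 × 10^8) = 0.6

Final answer:
(a) a = 50 Mm
(b) e = 0.6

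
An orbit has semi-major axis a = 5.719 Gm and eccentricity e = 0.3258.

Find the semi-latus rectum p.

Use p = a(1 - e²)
a = 5.719 Gm = 5.719 × 10^9 m
e = 0.3258,  e² = 0.106146,  1 − e² = 0.893854
p = a(1 − e²) = 5.719 × 10^9 m × 0.893854 = 5.11195 × 10^9 m ≈ 5.112 Gm

Final answer: p = 5.112 Gm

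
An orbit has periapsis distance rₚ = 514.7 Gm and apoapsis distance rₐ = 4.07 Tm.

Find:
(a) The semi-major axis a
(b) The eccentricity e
rₚ = 514.7 Gm = 5.147 × 10^11 m
rₐ = 4.07 Tm = 4.07 × 10^12 m
(a) a = (rₚ + rₐ)/2 = 2.29235 × 10^12 m ≈ 2.292 Tm
(b) e = (rₐ − rₚ)/(rₐ + rₚ) = (3.5553 × 10^12) / (4.5847 × 10^12) = 0.775471

Final answer:
(a) a = 2.292 Tm
(b) e = 0.7755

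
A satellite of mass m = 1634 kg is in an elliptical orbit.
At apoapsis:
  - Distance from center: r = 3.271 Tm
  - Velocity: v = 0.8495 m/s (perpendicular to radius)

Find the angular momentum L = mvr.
r = 3.271 Tm = 3.271 × 10^12 m
v = 0.8495 m/s
vr = 0.8495 × 3.271 × 10^12 = 2.77871 × 10^12 m²/s
L = m × vr = 1634 × 2.77871 × 10^12 = 4.54042 × 10^15 kg·m²/s ≈ 4.54 × 10^15 kg·m²/s

Final answer: L = 4.54 × 10^15 kg·m²/s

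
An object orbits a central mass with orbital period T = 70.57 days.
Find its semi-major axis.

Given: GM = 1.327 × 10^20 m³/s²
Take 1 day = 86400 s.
T = 70.57 days = 6.09725 × 10^6 s
GM = 1.327 × 10^20 m³/s²
Kepler's third law: a³ = GM T² / (4π²)
T² = 3.71764 × 10^13 s²
a³ = (1.327 × 10^20) × (3.71764 × 10^13) / (4π²) = 1.24962 × 10^32 m³
a = (a³)^(1/3) = 4.9995 × 10^10 m ≈ 49.99 Gm

Final answer: 49.99 Gm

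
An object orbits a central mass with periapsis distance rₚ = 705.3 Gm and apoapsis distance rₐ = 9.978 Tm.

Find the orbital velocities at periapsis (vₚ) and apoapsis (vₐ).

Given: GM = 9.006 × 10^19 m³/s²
rₚ = 705.3 Gm = 7.053 × 10^11 m
rₐ = 9.978 Tm = 9.978 × 10^12 m
GM = 9.006 × 10^19 m³/s²
a = (rₚ + rₐ)/2 = 5.34165 × 10^12 m
Vis-viva: v² = GM (2/r − 1/a)
vₚ² = 9.006 × 10^19 × (2.83567 × 10^-12 − 1.87208 × 10^-13) = 2.38521 × 10^8 m²/s²
vₚ = 15444.1 m/s ≈ 15.44 km/s
vₐ² = 9.006 × 10^19 × (2.00441 × 10^-13 − 1.87208 × 10^-13) = 1.19175 × 10^6 m²/s²
vₐ = 1091.68 m/s ≈ 1.092 km/s

Final answer: vₚ = 15.44 km/s, vₐ = 1.092 km/s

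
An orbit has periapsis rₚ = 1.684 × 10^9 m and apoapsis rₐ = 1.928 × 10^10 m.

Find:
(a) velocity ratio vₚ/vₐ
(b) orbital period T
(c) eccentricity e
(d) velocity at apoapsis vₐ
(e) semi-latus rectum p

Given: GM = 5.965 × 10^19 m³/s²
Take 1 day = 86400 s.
rₚ = 1.684 × 10^9 m
rₐ = 1.928 × 10^10 m
GM = 5.965 × 10^19 m³/s²
a = (rₚ + rₐ)/2 = 1.0482 × 10^10 m
e = (rₐ − rₚ)/(rₐ + rₚ) = (1.7596 × 10^10) / (2.0964 × 10^10) = 0.839344
(a) vₚ/vₐ = rₐ/rₚ (angular momentum) = (1.928 × 10^10) / (1.684 × 10^9) = 11.4489 ≈ 11.45
(b) a³ = 1.15168 × 10^30 m³;  T = 2π √(a³/GM) = 2π × 138951 s = 873054 s ≈ 10.1 days
(c) e = 0.839344 ≈ 0.8393
(d) vₐ² = GM (2/rₐ − 1/a) = 5.965 × 10^19 × (1.03734 × 10^-10 − 9.54016 × 10^-11) = 4.97051 × 10^8 m²/s²;  vₐ = 22294.7 m/s ≈ 22.29 km/s
(e) 1 − e² = 0.295502;  p = a(1 − e²) = 1.0482 × 10^10 × 0.295502 = 3.09745 × 10^9 m ≈ 3.097 × 10^9 m

Final answer:
(a) velocity ratio vₚ/vₐ = 11.45
(b) orbital period T = 10.1 days
(c) eccentricity e = 0.8393
(d) velocity at apoapsis vₐ = 22.29 km/s
(e) semi-latus rectum p = 3.097 × 10^9 m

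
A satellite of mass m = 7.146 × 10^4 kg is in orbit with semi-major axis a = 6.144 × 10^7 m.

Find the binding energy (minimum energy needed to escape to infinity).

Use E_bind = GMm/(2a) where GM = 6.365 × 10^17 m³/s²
a = 6.144 × 10^7 m
GM = 6.365 × 10^17 m³/s²
m = 7.146 × 10^4 kg
GMm = 6.365 × 10^17 × 71460 = 4.54843 × 10^22 m³·kg/s²
2a = 1.2288 × 10^8 m
E_bind = GMm/(2a) = 3.70152 × 10^14 J ≈ 370.2 TJ

Final answer: 370.2 TJ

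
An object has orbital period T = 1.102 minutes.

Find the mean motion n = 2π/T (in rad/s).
T = 1.102 minutes = 66.12 s
n = 2π / 66.12 s = 0.095027 rad/s ≈ 0.09503 rad/s

Final answer: n = 0.09503 rad/s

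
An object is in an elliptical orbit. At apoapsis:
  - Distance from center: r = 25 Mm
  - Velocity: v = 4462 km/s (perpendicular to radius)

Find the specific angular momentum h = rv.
r = 25 Mm = 2.5 × 10^7 m
v = 4462 km/s = 4.462 × 10^6 m/s
h = rv = 2.5 × 10^7 × 4.462 × 10^6 = 1.1155 × 10^14 m²/s ≈ 1.116 × 10^14 m²/s

Final answer: h = 1.116 × 10^14 m²/s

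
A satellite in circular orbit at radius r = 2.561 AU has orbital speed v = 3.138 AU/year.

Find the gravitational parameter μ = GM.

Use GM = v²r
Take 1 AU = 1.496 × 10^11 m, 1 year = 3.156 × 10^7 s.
r = 2.561 AU = 3.83126 × 10^11 m
v = 3.138 AU/year = 14874.7 m/s
v² = 2.21256 × 10^8 m²/s²
GM = v²r = 2.21256 × 10^8 × 3.83126 × 10^11 = 8.47688 × 10^19 m³/s²
GM ≈ 8.477 × 10^19 m³/s²

Final answer: GM = 8.477 × 10^19 m³/s²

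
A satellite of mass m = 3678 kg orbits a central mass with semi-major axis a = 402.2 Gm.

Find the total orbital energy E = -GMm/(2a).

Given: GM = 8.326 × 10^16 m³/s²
a = 402.2 Gm = 4.022 × 10^11 m
GM = 8.326 × 10^16 m³/s²
2a = 8.044 × 10^11 m
GMm = 8.326 × 10^16 × 3678 = 3.0623 × 10^20 m³·kg/s²
E = −GMm/(2a) = -3.80694 × 10^8 J ≈ -380.7 MJ

Final answer: -380.7 MJ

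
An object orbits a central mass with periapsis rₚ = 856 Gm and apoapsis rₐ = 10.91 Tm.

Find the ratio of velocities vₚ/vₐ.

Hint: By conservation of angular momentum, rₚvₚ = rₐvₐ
rₚ = 856 Gm = 8.56 × 10^11 m
rₐ = 10.91 Tm = 1.091 × 10^13 m
rₚvₚ = rₐvₐ  ⇒  vₚ/vₐ = rₐ/rₚ
vₚ/vₐ = (1.091 × 10^13) / (8.56 × 10^11) = 12.7453

Final answer: vₚ/vₐ = 12.75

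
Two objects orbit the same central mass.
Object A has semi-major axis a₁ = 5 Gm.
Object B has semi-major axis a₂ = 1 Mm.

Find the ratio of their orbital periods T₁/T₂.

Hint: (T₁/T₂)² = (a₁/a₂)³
a₁ = 5 Gm = 5 × 10^9 m
a₂ = 1 Mm = 1 × 10^6 m
a₁/a₂ = 5000
T₁/T₂ = (a₁/a₂)^(3/2) = (5000)^1.5 = 353553

Final answer: T₁/T₂ = 3.536 × 10^5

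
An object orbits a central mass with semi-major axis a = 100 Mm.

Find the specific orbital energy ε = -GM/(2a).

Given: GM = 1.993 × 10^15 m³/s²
a = 100 Mm = 1 × 10^8 m
GM = 1.993 × 10^15 m³/s²
2a = 2 × 10^8 m
ε = −GM/(2a) = -9.965 × 10^6 J/kg ≈ -9.965 MJ/kg

Final answer: -9.965 MJ/kg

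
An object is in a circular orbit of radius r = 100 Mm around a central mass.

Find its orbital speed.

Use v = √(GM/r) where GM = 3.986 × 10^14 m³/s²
r = 100 Mm = 1 × 10^8 m
GM = 3.986 × 10^14 m³/s²
GM/r = (3.986 × 10^14) / (1 × 10^8) = 3.986 × 10^6 m²/s²
v = √(GM/r) = 1996.5 m/s ≈ 1.996 km/s

Final answer: 1.996 km/s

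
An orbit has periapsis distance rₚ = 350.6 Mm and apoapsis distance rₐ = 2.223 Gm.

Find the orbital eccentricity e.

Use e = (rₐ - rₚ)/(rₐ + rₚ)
rₚ = 350.6 Mm = 3.506 × 10^8 m
rₐ = 2.223 Gm = 2.223 × 10^9 m
rₐ − rₚ = 1.8724 × 10^9 m
rₐ + rₚ = 2.5736 × 10^9 m
e = (rₐ − rₚ)/(rₐ + rₚ) = 0.727541

Final answer: e = 0.7275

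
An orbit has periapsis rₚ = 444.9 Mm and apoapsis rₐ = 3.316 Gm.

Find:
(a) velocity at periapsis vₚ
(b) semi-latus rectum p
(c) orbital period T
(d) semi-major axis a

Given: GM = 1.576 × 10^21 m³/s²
rₚ = 444.9 Mm = 4.449 × 10^8 m
rₐ = 3.316 Gm = 3.316 × 10^9 m
GM = 1.576 × 10^21 m³/s²
a = (rₚ + rₐ)/2 = 1.88045 × 10^9 m
e = (rₐ − rₚ)/(rₐ + rₚ) = (2.8711 × 10^9) / (3.7609 × 10^9) = 0.763408
(a) vₚ² = GM (2/rₚ − 1/a) = 1.576 × 10^21 × (4.49539 × 10^-9 − 5.31788 × 10^-10) = 6.24664 × 10^12 m²/s²;  vₚ = 2.49933 × 10^6 m/s ≈ 2499 km/s
(b) 1 − e² = 0.417209;  p = a(1 − e²) = 1.88045 × 10^9 × 0.417209 = 7.8454 × 10^8 m ≈ 784.5 Mm
(c) a³ = 6.64944 × 10^27 m³;  T = 2π √(a³/GM) = 2π × 2054.07 s = 12906.1 s ≈ 3.585 hours
(d) a = 1.88045 × 10^9 m ≈ 1.88 Gm

Final answer:
(a) velocity at periapsis vₚ = 2499 km/s
(b) semi-latus rectum p = 784.5 Mm
(c) orbital period T = 3.585 hours
(d) semi-major axis a = 1.88 Gm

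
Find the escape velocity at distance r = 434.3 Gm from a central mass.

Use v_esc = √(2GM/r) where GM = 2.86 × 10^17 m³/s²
r = 434.3 Gm = 4.343 × 10^11 m
GM = 2.86 × 10^17 m³/s²
2GM/r = 2 × (2.86 × 10^17) / (4.343 × 10^11) = 1.31706 × 10^6 m²/s²
v_esc = √(2GM/r) = 1147.63 m/s ≈ 1.148 km/s

Final answer: 1.148 km/s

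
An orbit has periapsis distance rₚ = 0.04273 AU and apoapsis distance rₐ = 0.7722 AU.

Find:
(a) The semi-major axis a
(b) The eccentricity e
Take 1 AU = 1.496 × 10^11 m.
rₚ = 0.04273 AU = 6.39241 × 10^9 m
rₐ = 0.7722 AU = 1.15521 × 10^11 m
(a) a = (rₚ + rₐ)/2 = 6.09568 × 10^10 m ≈ 0.4075 AU
(b) e = (rₐ − rₚ)/(rₐ + rₚ) = (1.09129 × 10^11) / (1.21914 × 10^11) = 0.895132

Final answer:
(a) a = 0.4075 AU
(b) e = 0.8951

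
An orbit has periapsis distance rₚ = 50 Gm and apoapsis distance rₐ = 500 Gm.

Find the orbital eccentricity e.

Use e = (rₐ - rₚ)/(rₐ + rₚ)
rₚ = 50 Gm = 5 × 10^10 m
rₐ = 500 Gm = 5 × 10^11 m
rₐ − rₚ = 4.5 × 10^11 m
rₐ + rₚ = 5.5 × 10^11 m
e = (rₐ − rₚ)/(rₐ + rₚ) = 0.818182

Final answer: e = 0.8182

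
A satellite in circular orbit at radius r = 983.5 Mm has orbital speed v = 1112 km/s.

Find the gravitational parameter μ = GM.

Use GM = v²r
r = 983.5 Mm = 9.835 × 10^8 m
v = 1112 km/s = 1.112 × 10^6 m/s
v² = 1.23654 × 10^12 m²/s²
GM = v²r = 1.23654 × 10^12 × 9.835 × 10^8 = 1.21614 × 10^21 m³/s²
GM ≈ 1.216 × 10^21 m³/s²

Final answer: GM = 1.216 × 10^21 m³/s²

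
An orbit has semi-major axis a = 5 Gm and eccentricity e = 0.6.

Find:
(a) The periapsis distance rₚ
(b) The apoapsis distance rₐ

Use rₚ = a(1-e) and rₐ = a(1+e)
a = 5 Gm = 5 × 10^9 m
e = 0.6:  1 − e = 0.4,  1 + e = 1.6
(a) rₚ = a(1 − e) = 5 × 10^9 m × 0.4 = 2 × 10^9 m ≈ 2 Gm
(b) rₐ = a(1 + e) = 5 × 10^9 m × 1.6 = 8 × 10^9 m ≈ 8 Gm

Final answer:
(a) rₚ = 2 Gm
(b) rₐ = 8 Gm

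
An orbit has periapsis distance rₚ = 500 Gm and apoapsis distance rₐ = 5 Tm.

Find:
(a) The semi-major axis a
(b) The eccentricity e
rₚ = 500 Gm = 5 × 10^11 m
rₐ = 5 Tm = 5 × 10^12 m
(a) a = (rₚ + rₐ)/2 = 2.75 × 10^12 m ≈ 2.75 Tm
(b) e = (rₐ − rₚ)/(rₐ + rₚ) = (4.5 × 10^12) / (5.5 × 10^12) = 0.818182

Final answer:
(a) a = 2.75 Tm
(b) e = 0.8182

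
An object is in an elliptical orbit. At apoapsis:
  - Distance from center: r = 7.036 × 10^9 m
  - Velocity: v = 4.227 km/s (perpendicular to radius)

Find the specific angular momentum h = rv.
r = 7.036 × 10^9 m
v = 4.227 km/s = 4227 m/s
h = rv = 7.036 × 10^9 × 4227 = 2.97412 × 10^13 m²/s ≈ 2.974 × 10^13 m²/s

Final answer: h = 2.974 × 10^13 m²/s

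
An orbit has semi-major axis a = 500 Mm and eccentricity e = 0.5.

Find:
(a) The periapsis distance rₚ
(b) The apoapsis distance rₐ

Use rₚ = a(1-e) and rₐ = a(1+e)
a = 500 Mm = 5 × 10^8 m
e = 0.5:  1 − e = 0.5,  1 + e = 1.5
(a) rₚ = a(1 − e) = 5 × 10^8 m × 0.5 = 2.5 × 10^8 m ≈ 250 Mm
(b) rₐ = a(1 + e) = 5 × 10^8 m × 1.5 = 7.5 × 10^8 m ≈ 750 Mm

Final answer:
(a) rₚ = 250 Mm
(b) rₐ = 750 Mm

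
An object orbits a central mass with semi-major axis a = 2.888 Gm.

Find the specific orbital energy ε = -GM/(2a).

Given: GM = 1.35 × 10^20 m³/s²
a = 2.888 Gm = 2.888 × 10^9 m
GM = 1.35 × 10^20 m³/s²
2a = 5.776 × 10^9 m
ε = −GM/(2a) = -2.33726 × 10^10 J/kg ≈ -23.37 GJ/kg

Final answer: -23.37 GJ/kg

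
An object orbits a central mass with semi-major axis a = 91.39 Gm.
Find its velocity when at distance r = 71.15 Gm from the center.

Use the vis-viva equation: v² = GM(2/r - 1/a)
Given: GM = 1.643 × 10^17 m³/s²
a = 91.39 Gm = 9.139 × 10^10 m
r = 71.15 Gm = 7.115 × 10^10 m
GM = 1.643 × 10^17 m³/s²
2/r − 1/a = 2.81096 × 10^-11 − 1.09421 × 10^-11 = 1.71675 × 10^-11 m⁻¹
v² = GM (2/r − 1/a) = 2.82062 × 10^6 m²/s²
v = 1679.47 m/s ≈ 1.679 km/s

Final answer: 1.679 km/s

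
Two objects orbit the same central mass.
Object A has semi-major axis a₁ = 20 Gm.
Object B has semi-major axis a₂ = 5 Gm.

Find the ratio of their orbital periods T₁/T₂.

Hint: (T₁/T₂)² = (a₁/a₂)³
a₁ = 20 Gm = 2 × 10^10 m
a₂ = 5 Gm = 5 × 10^9 m
a₁/a₂ = 4
T₁/T₂ = (a₁/a₂)^(3/2) = (4)^1.5 = 8

Final answer: T₁/T₂ = 8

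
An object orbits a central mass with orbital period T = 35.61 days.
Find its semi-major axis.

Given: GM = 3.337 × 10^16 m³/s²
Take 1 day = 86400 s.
T = 35.61 days = 3.0767 × 10^6 s
GM = 3.337 × 10^16 m³/s²
Kepler's third law: a³ = GM T² / (4π²)
T² = 9.46611 × 10^12 s²
a³ = (3.337 × 10^16) × (9.46611 × 10^12) / (4π²) = 8.00144 × 10^27 m³
a = (a³)^(1/3) = 2.00012 × 10^9 m ≈ 2 Gm

Final answer: 2 Gm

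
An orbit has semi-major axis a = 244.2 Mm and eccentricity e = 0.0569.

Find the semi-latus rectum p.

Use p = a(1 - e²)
a = 244.2 Mm = 2.442 × 10^8 m
e = 0.0569,  e² = 0.00323761,  1 − e² = 0.996762
p = a(1 − e²) = 2.442 × 10^8 m × 0.996762 = 2.43409 × 10^8 m ≈ 243.4 Mm

Final answer: p = 243.4 Mm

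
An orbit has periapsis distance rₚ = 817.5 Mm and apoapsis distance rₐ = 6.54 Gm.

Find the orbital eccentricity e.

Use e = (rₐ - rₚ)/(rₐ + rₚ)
rₚ = 817.5 Mm = 8.175 × 10^8 m
rₐ = 6.54 Gm = 6.54 × 10^9 m
rₐ − rₚ = 5.7225 × 10^9 m
rₐ + rₚ = 7.3575 × 10^9 m
e = (rₐ − rₚ)/(rₐ + rₚ) = 0.777778

Final answer: e = 0.7778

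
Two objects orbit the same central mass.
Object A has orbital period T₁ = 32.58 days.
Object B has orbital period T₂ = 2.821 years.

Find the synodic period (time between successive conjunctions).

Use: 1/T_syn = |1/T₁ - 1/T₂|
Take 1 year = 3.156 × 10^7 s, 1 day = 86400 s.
T₁ = 32.58 days = 2.81491 × 10^6 s
T₂ = 2.821 years = 8.90308 × 10^7 s
1/T₁ = 3.55251 × 10^-7 s⁻¹
1/T₂ = 1.12321 × 10^-8 s⁻¹
|1/T₁ − 1/T₂| = 3.44019 × 10^-7 s⁻¹
T_syn = 1 / |1/T₁ − 1/T₂| = 2.90682 × 10^6 s ≈ 33.64 days

Final answer: T_syn = 33.64 days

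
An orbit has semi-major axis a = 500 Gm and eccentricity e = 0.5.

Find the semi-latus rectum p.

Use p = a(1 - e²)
a = 500 Gm = 5 × 10^11 m
e = 0.5,  e² = 0.25,  1 − e² = 0.75
p = a(1 − e²) = 5 × 10^11 m × 0.75 = 3.75 × 10^11 m ≈ 375 Gm

Final answer: p = 375 Gm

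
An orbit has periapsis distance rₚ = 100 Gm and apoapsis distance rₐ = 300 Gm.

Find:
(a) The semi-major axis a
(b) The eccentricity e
rₚ = 100 Gm = 1 × 10^11 m
rₐ = 300 Gm = 3 × 10^11 m
(a) a = (rₚ + rₐ)/2 = 2 × 10^11 m ≈ 200 Gm
(b) e = (rₐ − rₚ)/(rₐ + rₚ) = (2 × 10^11) / (4 × 10^11) = 0.5

Final answer:
(a) a = 200 Gm
(b) e = 0.5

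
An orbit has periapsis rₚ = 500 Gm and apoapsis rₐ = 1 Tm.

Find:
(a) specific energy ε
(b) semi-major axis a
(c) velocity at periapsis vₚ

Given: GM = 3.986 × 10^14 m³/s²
rₚ = 500 Gm = 5 × 10^11 m
rₐ = 1 Tm = 1 × 10^12 m
GM = 3.986 × 10^14 m³/s²
a = (rₚ + rₐ)/2 = 7.5 × 10^11 m
e = (rₐ − rₚ)/(rₐ + rₚ) = (5 × 10^11) / (1.5 × 10^12) = 0.333333
(a) 2a = 1.5 × 10^12 m;  ε = −GM/(2a) = -265.733 J/kg ≈ -265.7 J/kg
(b) a = 7.5 × 10^11 m ≈ 750 Gm
(c) vₚ² = GM (2/rₚ − 1/a) = 3.986 × 10^14 × (4 × 10^-12 − 1.33333 × 10^-12) = 1062.93 m²/s²;  vₚ = 32.6027 m/s ≈ 32.6 m/s

Final answer:
(a) specific energy ε = -265.7 J/kg
(b) semi-major axis a = 750 Gm
(c) velocity at periapsis vₚ = 32.6 m/s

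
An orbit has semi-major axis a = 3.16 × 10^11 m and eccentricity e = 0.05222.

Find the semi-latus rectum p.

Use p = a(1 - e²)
a = 3.16 × 10^11 m
e = 0.05222,  e² = 0.00272693,  1 − e² = 0.997273
p = a(1 − e²) = 3.16 × 10^11 m × 0.997273 = 3.15138 × 10^11 m ≈ 3.151 × 10^11 m

Final answer: p = 3.151 × 10^11 m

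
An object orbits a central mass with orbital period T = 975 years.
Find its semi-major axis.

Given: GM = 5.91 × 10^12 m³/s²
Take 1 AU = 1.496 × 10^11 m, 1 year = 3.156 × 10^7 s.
T = 975 years = 3.0771 × 10^10 s
GM = 5.91 × 10^12 m³/s²
Kepler's third law: a³ = GM T² / (4π²)
T² = 9.46854 × 10^20 s²
a³ = (5.91 × 10^12) × (9.46854 × 10^20) / (4π²) = 1.41746 × 10^32 m³
a = (a³)^(1/3) = 5.21399 × 10^10 m ≈ 0.3485 AU

Final answer: 0.3485 AU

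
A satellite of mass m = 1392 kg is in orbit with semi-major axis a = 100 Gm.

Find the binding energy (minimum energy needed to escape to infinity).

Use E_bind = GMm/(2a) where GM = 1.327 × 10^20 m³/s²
a = 100 Gm = 1 × 10^11 m
GM = 1.327 × 10^20 m³/s²
m = 1392 kg
GMm = 1.327 × 10^20 × 1392 = 1.84718 × 10^23 m³·kg/s²
2a = 2 × 10^11 m
E_bind = GMm/(2a) = 9.23592 × 10^11 J ≈ 923.6 GJ

Final answer: 923.6 GJ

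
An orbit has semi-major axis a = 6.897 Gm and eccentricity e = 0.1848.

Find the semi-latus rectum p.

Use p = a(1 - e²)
a = 6.897 Gm = 6.897 × 10^9 m
e = 0.1848,  e² = 0.034151,  1 − e² = 0.965849
p = a(1 − e²) = 6.897 × 10^9 m × 0.965849 = 6.66146 × 10^9 m ≈ 6.661 Gm

Final answer: p = 6.661 Gm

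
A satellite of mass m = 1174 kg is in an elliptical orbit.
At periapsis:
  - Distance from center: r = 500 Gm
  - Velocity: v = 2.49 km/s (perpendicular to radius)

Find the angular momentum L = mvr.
r = 500 Gm = 5 × 10^11 m
v = 2.49 km/s = 2490 m/s
vr = 2490 × 5 × 10^11 = 1.245 × 10^15 m²/s
L = m × vr = 1174 × 1.245 × 10^15 = 1.46163 × 10^18 kg·m²/s ≈ 1.462 × 10^18 kg·m²/s

Final answer: L = 1.462 × 10^18 kg·m²/s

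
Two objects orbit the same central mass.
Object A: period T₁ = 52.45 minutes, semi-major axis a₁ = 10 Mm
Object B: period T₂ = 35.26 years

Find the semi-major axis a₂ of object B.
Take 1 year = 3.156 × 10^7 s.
T₁ = 52.45 minutes = 3147 s
T₂ = 35.26 years = 1.11281 × 10^9 s
a₁ = 10 Mm = 1 × 10^7 m
Kepler's third law: (T₂/T₁)² = (a₂/a₁)³  ⇒  a₂ = a₁ (T₂/T₁)^(2/3)
T₂/T₁ = 353608
(T₂/T₁)^(2/3) = 5000.52
a₂ = 1 × 10^7 m × 5000.52 = 5.00052 × 10^10 m ≈ 50.01 Gm

Final answer: a₂ = 50.01 Gm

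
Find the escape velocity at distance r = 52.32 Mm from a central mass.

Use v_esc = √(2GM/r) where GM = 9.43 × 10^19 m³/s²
r = 52.32 Mm = 5.232 × 10^7 m
GM = 9.43 × 10^19 m³/s²
2GM/r = 2 × (9.43 × 10^19) / (5.232 × 10^7) = 3.60474 × 10^12 m²/s²
v_esc = √(2GM/r) = 1.89862 × 10^6 m/s ≈ 1899 km/s

Final answer: 1899 km/s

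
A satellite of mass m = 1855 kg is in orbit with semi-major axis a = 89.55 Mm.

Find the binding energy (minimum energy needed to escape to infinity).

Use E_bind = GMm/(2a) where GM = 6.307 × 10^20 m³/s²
a = 89.55 Mm = 8.955 × 10^7 m
GM = 6.307 × 10^20 m³/s²
m = 1855 kg
GMm = 6.307 × 10^20 × 1855 = 1.16995 × 10^24 m³·kg/s²
2a = 1.791 × 10^8 m
E_bind = GMm/(2a) = 6.53238 × 10^15 J ≈ 6.532 PJ

Final answer: 6.532 PJ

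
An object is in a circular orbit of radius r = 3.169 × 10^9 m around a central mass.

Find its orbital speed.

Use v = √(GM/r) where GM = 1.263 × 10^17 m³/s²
r = 3.169 × 10^9 m
GM = 1.263 × 10^17 m³/s²
GM/r = (1.263 × 10^17) / (3.169 × 10^9) = 3.98548 × 10^7 m²/s²
v = √(GM/r) = 6313.07 m/s ≈ 6.313 km/s

Final answer: 6.313 km/s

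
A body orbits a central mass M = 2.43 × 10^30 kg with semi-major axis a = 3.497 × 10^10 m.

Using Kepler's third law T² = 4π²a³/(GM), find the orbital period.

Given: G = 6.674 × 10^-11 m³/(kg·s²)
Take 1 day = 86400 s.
M = 2.43 × 10^30 kg
GM = G × M = 6.674 × 10^-11 × 2.43 × 10^30 = 1.62178 × 10^20 m³/s²
a = 3.497 × 10^10 m
a³ = 4.27648 × 10^31 m³
T = 2π √(a³/GM) = 2π √((4.27648 × 10^31) / (1.62178 × 10^20)) = 2π × 513508 s
T = 3.22647 × 10^6 s ≈ 37.34 days

Final answer: 37.34 days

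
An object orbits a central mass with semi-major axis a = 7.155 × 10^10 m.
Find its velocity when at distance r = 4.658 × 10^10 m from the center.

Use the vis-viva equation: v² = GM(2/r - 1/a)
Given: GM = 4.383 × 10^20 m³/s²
a = 7.155 × 10^10 m
r = 4.658 × 10^10 m
GM = 4.383 × 10^20 m³/s²
2/r − 1/a = 4.29369 × 10^-11 − 1.39762 × 10^-11 = 2.89606 × 10^-11 m⁻¹
v² = GM (2/r − 1/a) = 1.26934 × 10^10 m²/s²
v = 112665 m/s ≈ 112.7 km/s

Final answer: 112.7 km/s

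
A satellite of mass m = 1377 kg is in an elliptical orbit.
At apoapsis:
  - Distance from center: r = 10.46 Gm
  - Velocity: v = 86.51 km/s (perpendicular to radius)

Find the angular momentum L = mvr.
r = 10.46 Gm = 1.046 × 10^10 m
v = 86.51 km/s = 86510 m/s
vr = 86510 × 1.046 × 10^10 = 9.04895 × 10^14 m²/s
L = m × vr = 1377 × 9.04895 × 10^14 = 1.24604 × 10^18 kg·m²/s ≈ 1.246 × 10^18 kg·m²/s

Final answer: L = 1.246 × 10^18 kg·m²/s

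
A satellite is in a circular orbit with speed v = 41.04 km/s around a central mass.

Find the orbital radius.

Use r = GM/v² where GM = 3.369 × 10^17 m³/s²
v = 41.04 km/s = 41040 m/s
GM = 3.369 × 10^17 m³/s²
v² = 1.68428 × 10^9 m²/s²
r = GM/v² = (3.369 × 10^17) / (1.68428 × 10^9) = 2.00026 × 10^8 m ≈ 200 Mm

Final answer: 200 Mm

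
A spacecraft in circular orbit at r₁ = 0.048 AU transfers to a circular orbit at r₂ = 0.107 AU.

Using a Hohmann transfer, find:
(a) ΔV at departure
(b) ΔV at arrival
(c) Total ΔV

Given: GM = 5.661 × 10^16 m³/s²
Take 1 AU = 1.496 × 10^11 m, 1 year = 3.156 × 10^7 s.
r₁ = 0.048 AU = 7.1808 × 10^9 m
r₂ = 0.107 AU = 1.60072 × 10^10 m
GM = 5.661 × 10^16 m³/s²
Transfer ellipse: a_t = (r₁ + r₂)/2 = 1.1594 × 10^10 m
Circular speed at r₁: v₁ = √(GM/r₁) = 2807.76 m/s
Transfer speed at r₁ (periapsis): v₁ₜ = √(GM(2/r₁ − 1/a_t)) = 3299.14 m/s
(a) ΔV₁ = v₁ₜ − v₁ = 491.382 m/s ≈ 0.1037 AU/year
Circular speed at r₂: v₂ = √(GM/r₂) = 1880.57 m/s
Transfer speed at r₂ (apoapsis): v₂ₜ = √(GM(2/r₂ − 1/a_t)) = 1479.99 m/s
(b) ΔV₂ = v₂ − v₂ₜ = 400.578 m/s ≈ 400.6 m/s
(c) ΔV_total = ΔV₁ + ΔV₂ = 891.96 m/s ≈ 0.1882 AU/year

Final answer:
(a) ΔV₁ = 0.1037 AU/year
(b) ΔV₂ = 400.6 m/s
(c) ΔV_total = 0.1882 AU/year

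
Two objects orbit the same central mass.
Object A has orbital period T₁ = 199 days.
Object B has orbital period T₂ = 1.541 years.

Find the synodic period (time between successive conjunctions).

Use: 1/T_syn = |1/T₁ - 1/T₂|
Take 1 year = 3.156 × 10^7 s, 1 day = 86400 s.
T₁ = 199 days = 1.71936 × 10^7 s
T₂ = 1.541 years = 4.8634 × 10^7 s
1/T₁ = 5.81612 × 10^-8 s⁻¹
1/T₂ = 2.05618 × 10^-8 s⁻¹
|1/T₁ − 1/T₂| = 3.75994 × 10^-8 s⁻¹
T_syn = 1 / |1/T₁ − 1/T₂| = 2.65962 × 10^7 s ≈ 307.8 days

Final answer: T_syn = 307.8 days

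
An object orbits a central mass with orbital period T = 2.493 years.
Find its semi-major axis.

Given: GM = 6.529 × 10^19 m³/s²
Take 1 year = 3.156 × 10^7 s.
T = 2.493 years = 7.86791 × 10^7 s
GM = 6.529 × 10^19 m³/s²
Kepler's third law: a³ = GM T² / (4π²)
T² = 6.1904 × 10^15 s²
a³ = (6.529 × 10^19) × (6.1904 × 10^15) / (4π²) = 1.02378 × 10^34 m³
a = (a³)^(1/3) = 2.17138 × 10^11 m ≈ 217.1 Gm

Final answer: 217.1 Gm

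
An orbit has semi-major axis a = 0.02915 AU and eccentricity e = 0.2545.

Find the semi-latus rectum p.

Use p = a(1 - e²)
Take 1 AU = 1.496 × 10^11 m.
a = 0.02915 AU = 4.36084 × 10^9 m
e = 0.2545,  e² = 0.0647703,  1 − e² = 0.93523
p = a(1 − e²) = 4.36084 × 10^9 m × 0.93523 = 4.07839 × 10^9 m ≈ 0.02726 AU

Final answer: p = 0.02726 AU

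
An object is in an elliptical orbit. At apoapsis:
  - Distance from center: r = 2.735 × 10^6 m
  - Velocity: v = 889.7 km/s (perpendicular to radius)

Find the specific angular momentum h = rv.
r = 2.735 × 10^6 m
v = 889.7 km/s = 889700 m/s
h = rv = 2.735 × 10^6 × 889700 = 2.43333 × 10^12 m²/s ≈ 2.433 × 10^12 m²/s

Final answer: h = 2.433 × 10^12 m²/s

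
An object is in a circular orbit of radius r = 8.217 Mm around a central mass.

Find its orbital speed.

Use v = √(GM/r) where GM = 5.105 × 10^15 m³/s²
r = 8.217 Mm = 8.217 × 10^6 m
GM = 5.105 × 10^15 m³/s²
GM/r = (5.105 × 10^15) / (8.217 × 10^6) = 6.21273 × 10^8 m²/s²
v = √(GM/r) = 24925.3 m/s ≈ 24.93 km/s

Final answer: 24.93 km/s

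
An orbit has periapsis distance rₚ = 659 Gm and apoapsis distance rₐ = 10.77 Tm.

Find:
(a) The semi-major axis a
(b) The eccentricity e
rₚ = 659 Gm = 6.59 × 10^11 m
rₐ = 10.77 Tm = 1.077 × 10^13 m
(a) a = (rₚ + rₐ)/2 = 5.7145 × 10^12 m ≈ 5.715 Tm
(b) e = (rₐ − rₚ)/(rₐ + rₚ) = (1.0111 × 10^13) / (1.1429 × 10^13) = 0.884679

Final answer:
(a) a = 5.715 Tm
(b) e = 0.8847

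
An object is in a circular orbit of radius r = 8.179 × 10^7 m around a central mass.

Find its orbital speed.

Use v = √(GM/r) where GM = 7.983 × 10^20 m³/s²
r = 8.179 × 10^7 m
GM = 7.983 × 10^20 m³/s²
GM/r = (7.983 × 10^20) / (8.179 × 10^7) = 9.76036 × 10^12 m²/s²
v = √(GM/r) = 3.12416 × 10^6 m/s ≈ 3124 km/s

Final answer: 3124 km/s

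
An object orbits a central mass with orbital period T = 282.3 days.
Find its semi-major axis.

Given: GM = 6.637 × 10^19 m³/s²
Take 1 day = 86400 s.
T = 282.3 days = 2.43907 × 10^7 s
GM = 6.637 × 10^19 m³/s²
Kepler's third law: a³ = GM T² / (4π²)
T² = 5.94907 × 10^14 s²
a³ = (6.637 × 10^19) × (5.94907 × 10^14) / (4π²) = 1.00014 × 10^33 m³
a = (a³)^(1/3) = 1.00005 × 10^11 m ≈ 100 Gm

Final answer: 100 Gm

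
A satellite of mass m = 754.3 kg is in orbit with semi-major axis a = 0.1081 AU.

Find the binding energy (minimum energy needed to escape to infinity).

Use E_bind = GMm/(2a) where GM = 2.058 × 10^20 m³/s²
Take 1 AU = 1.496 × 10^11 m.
a = 0.1081 AU = 1.61718 × 10^10 m
GM = 2.058 × 10^20 m³/s²
m = 754.3 kg
GMm = 2.058 × 10^20 × 754.3 = 1.55235 × 10^23 m³·kg/s²
2a = 3.23435 × 10^10 m
E_bind = GMm/(2a) = 4.79957 × 10^12 J ≈ 4.8 TJ

Final answer: 4.8 TJ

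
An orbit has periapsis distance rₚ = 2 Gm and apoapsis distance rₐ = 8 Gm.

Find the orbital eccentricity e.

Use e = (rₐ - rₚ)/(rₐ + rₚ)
rₚ = 2 Gm = 2 × 10^9 m
rₐ = 8 Gm = 8 × 10^9 m
rₐ − rₚ = 6 × 10^9 m
rₐ + rₚ = 1 × 10^10 m
e = (rₐ − rₚ)/(rₐ + rₚ) = 0.6

Final answer: e = 0.6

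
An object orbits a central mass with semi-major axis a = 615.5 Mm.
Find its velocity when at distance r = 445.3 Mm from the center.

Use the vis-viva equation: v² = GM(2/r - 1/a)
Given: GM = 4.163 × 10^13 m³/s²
a = 615.5 Mm = 6.155 × 10^8 m
r = 445.3 Mm = 4.453 × 10^8 m
GM = 4.163 × 10^13 m³/s²
2/r − 1/a = 4.49135 × 10^-9 − 1.6247 × 10^-9 = 2.86666 × 10^-9 m⁻¹
v² = GM (2/r − 1/a) = 119339 m²/s²
v = 345.455 m/s ≈ 345.5 m/s

Final answer: 345.5 m/s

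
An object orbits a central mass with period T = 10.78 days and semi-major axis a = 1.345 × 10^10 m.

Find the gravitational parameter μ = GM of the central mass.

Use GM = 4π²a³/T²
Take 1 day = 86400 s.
T = 10.78 days = 931392 s
a = 1.345 × 10^10 m
a³ = 2.43314 × 10^30 m³
T² = 8.67491 × 10^11 s²
GM = 4π² × (2.43314 × 10^30) / (8.67491 × 10^11) = 1.10729 × 10^20 m³/s²
GM ≈ 1.107 × 10^20 m³/s²

Final answer: GM = 1.107 × 10^20 m³/s²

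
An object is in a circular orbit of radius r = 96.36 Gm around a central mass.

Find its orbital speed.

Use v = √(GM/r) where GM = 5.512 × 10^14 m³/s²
r = 96.36 Gm = 9.636 × 10^10 m
GM = 5.512 × 10^14 m³/s²
GM/r = (5.512 × 10^14) / (9.636 × 10^10) = 5720.22 m²/s²
v = √(GM/r) = 75.6321 m/s ≈ 75.63 m/s

Final answer: 75.63 m/s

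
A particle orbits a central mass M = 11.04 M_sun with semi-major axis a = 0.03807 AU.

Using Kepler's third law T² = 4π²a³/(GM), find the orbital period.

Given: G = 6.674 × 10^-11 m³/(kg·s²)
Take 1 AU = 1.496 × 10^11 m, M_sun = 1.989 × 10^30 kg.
M = 11.04 M_sun = 2.19586 × 10^31 kg
GM = G × M = 6.674 × 10^-11 × 2.19586 × 10^31 = 1.46551 × 10^21 m³/s²
a = 0.03807 AU = 5.69527 × 10^9 m
a³ = 1.84733 × 10^29 m³
T = 2π √(a³/GM) = 2π √((1.84733 × 10^29) / (1.46551 × 10^21)) = 2π × 11227.3 s
T = 70543.4 s ≈ 19.6 hours

Final answer: 19.6 hours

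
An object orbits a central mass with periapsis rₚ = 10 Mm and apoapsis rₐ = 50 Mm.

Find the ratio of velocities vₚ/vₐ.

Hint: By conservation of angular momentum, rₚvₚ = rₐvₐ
rₚ = 10 Mm = 1 × 10^7 m
rₐ = 50 Mm = 5 × 10^7 m
rₚvₚ = rₐvₐ  ⇒  vₚ/vₐ = rₐ/rₚ
vₚ/vₐ = (5 × 10^7) / (1 × 10^7) = 5

Final answer: vₚ/vₐ = 5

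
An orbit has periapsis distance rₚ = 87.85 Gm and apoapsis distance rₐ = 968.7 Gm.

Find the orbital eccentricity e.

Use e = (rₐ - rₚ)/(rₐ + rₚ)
rₚ = 87.85 Gm = 8.785 × 10^10 m
rₐ = 968.7 Gm = 9.687 × 10^11 m
rₐ − rₚ = 8.8085 × 10^11 m
rₐ + rₚ = 1.05655 × 10^12 m
e = (rₐ − rₚ)/(rₐ + rₚ) = 0.833704

Final answer: e = 0.8337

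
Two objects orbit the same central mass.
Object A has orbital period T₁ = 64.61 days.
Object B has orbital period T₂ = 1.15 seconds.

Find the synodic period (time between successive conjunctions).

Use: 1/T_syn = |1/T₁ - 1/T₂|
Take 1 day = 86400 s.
T₁ = 64.61 days = 5.5823 × 10^6 s
T₂ = 1.15 seconds
1/T₁ = 1.79138 × 10^-7 s⁻¹
1/T₂ = 0.869565 s⁻¹
|1/T₁ − 1/T₂| = 0.869565 s⁻¹
T_syn = 1 / |1/T₁ − 1/T₂| = 1.15 s ≈ 1.15 seconds

Final answer: T_syn = 1.15 seconds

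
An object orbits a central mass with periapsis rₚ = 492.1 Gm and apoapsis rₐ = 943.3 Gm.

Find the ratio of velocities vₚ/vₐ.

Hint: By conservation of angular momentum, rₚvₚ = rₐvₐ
rₚ = 492.1 Gm = 4.921 × 10^11 m
rₐ = 943.3 Gm = 9.433 × 10^11 m
rₚvₚ = rₐvₐ  ⇒  vₚ/vₐ = rₐ/rₚ
vₚ/vₐ = (9.433 × 10^11) / (4.921 × 10^11) = 1.91689

Final answer: vₚ/vₐ = 1.917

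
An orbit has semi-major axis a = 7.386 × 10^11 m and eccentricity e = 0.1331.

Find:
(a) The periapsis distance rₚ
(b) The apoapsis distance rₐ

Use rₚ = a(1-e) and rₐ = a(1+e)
a = 7.386 × 10^11 m
e = 0.1331:  1 − e = 0.8669,  1 + e = 1.1331
(a) rₚ = a(1 − e) = 7.386 × 10^11 m × 0.8669 = 6.40292 × 10^11 m ≈ 6.403 × 10^11 m
(b) rₐ = a(1 + e) = 7.386 × 10^11 m × 1.1331 = 8.36908 × 10^11 m ≈ 8.369 × 10^11 m

Final answer:
(a) rₚ = 6.403 × 10^11 m
(b) rₐ = 8.369 × 10^11 m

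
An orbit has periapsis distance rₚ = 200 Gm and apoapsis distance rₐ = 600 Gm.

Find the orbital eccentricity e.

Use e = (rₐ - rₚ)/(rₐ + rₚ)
rₚ = 200 Gm = 2 × 10^11 m
rₐ = 600 Gm = 6 × 10^11 m
rₐ − rₚ = 4 × 10^11 m
rₐ + rₚ = 8 × 10^11 m
e = (rₐ − rₚ)/(rₐ + rₚ) = 0.5

Final answer: e = 0.5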